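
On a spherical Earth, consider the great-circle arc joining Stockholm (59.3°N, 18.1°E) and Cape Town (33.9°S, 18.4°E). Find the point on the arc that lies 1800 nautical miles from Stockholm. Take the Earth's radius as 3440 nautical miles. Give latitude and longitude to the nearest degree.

The haversine formula gives a central angle δ ≈ 1.627 rad (93.2°) between the endpoints. The total great-circle distance is δ·R ≈ 1.627 × 3440 ≈ 5596 nmi, so the target fraction is f = 1800/5596 ≈ 0.322.
Interpolate at f ≈ 0.322 with slerp weights a = sin((1−f)δ)/sin δ ≈ 0.894, b = sin(fδ)/sin δ ≈ 0.500.
p = a·p₁ + b·p₂ ≈ (0.828, 0.273, 0.490); φ = arcsin(p_z) ≈ 29.32°, λ = atan2(p_y, p_x) ≈ 18.24°.

≈ 29°N, 18°E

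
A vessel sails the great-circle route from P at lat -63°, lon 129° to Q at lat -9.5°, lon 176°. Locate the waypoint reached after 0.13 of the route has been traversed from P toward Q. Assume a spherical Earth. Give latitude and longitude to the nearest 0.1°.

Write both endpoints as unit vectors p₁, p₂ with components (cos φ cos λ, cos φ sin λ, sin φ).
The central angle between the endpoints is δ = arccos(p₁·p₂) ≈ 1.101 rad (63.1°).
Interpolate at f = 0.13 with slerp weights a = sin((1−f)δ)/sin δ ≈ 0.917, b = sin(fδ)/sin δ ≈ 0.160.
p = a·p₁ + b·p₂ ≈ (-0.420, 0.335, -0.844); φ = arcsin(p_z) ≈ -57.54°, λ = atan2(p_y, p_x) ≈ 141.42°.

≈ lat -57.5°, lon 141.4°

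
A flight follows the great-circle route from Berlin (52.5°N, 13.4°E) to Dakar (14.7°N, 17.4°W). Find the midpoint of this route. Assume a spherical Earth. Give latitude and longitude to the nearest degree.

≈ 35°N, 6°W

Write both endpoints as unit vectors p₁, p₂ with components (cos φ cos λ, cos φ sin λ, sin φ).
The central angle between the endpoints is δ = arccos(p₁·p₂) ≈ 0.785 rad (45.0°).
Interpolate at f = 1/2 with slerp weights a = sin((1−f)δ)/sin δ ≈ 0.541, b = sin(fδ)/sin δ ≈ 0.541.
p = a·p₁ + b·p₂ ≈ (0.820, -0.080, 0.567); φ = arcsin(p_z) ≈ 34.52°, λ = atan2(p_y, p_x) ≈ -5.59°.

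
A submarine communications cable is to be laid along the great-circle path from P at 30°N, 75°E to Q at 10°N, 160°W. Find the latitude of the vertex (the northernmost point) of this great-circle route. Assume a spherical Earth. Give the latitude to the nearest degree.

The great circle lies in the plane with unit normal n̂ = (p₁ × p₂)/|p₁ × p₂|.
Here n̂_z ≈ +0.763; the vertex latitude is φ_max = arccos|n̂_z| ≈ 40.3°.
Check via Clairaut: cos φ_max = |cos φ₁| · sin C = cos(30.0°)·sin(61.8°) ≈ 0.763, again giving ≈ 40.3°.

≈ 40°N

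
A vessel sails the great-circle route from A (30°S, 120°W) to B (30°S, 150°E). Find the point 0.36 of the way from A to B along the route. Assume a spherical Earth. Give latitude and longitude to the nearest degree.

Write both endpoints as unit vectors p₁, p₂ with components (cos φ cos λ, cos φ sin λ, sin φ).
The central angle between the endpoints is δ = arccos(p₁·p₂) ≈ 1.318 rad (75.5°).
Interpolate at f = 0.36 with slerp weights a = sin((1−f)δ)/sin δ ≈ 0.772, b = sin(fδ)/sin δ ≈ 0.472.
p = a·p₁ + b·p₂ ≈ (-0.688, -0.374, -0.622); φ = arcsin(p_z) ≈ -38.44°, λ = atan2(p_y, p_x) ≈ -151.45°.

≈ (38°S, 151°W)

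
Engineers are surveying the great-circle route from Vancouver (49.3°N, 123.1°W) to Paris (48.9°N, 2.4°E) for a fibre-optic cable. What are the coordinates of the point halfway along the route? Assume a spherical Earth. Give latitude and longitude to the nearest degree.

Write both endpoints as unit vectors p₁, p₂ with components (cos φ cos λ, cos φ sin λ, sin φ).
The central angle between the endpoints is δ = arccos(p₁·p₂) ≈ 1.243 rad (71.2°).
Interpolate at f = 1/2 with slerp weights a = sin((1−f)δ)/sin δ ≈ 0.615, b = sin(fδ)/sin δ ≈ 0.615.
p = a·p₁ + b·p₂ ≈ (0.185, -0.319, 0.930); φ = arcsin(p_z) ≈ 68.36°, λ = atan2(p_y, p_x) ≈ -59.90°.

≈ (68°N, 60°W)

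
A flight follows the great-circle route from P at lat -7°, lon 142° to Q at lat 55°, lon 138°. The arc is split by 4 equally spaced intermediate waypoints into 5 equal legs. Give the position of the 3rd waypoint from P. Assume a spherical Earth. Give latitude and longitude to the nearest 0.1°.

≈ lat 30.2°, lon 140.2°

Convert each endpoint to a unit vector on the sphere (x = cos φ cos λ, y = cos φ sin λ, z = sin φ).
The central angle between the endpoints is δ = arccos(p₁·p₂) ≈ 1.084 rad (62.1°).
Interpolate at f = 3/5 with slerp weights a = sin((1−f)δ)/sin δ ≈ 0.475, b = sin(fδ)/sin δ ≈ 0.685.
p = a·p₁ + b·p₂ ≈ (-0.664, 0.553, 0.503); φ = arcsin(p_z) ≈ 30.21°, λ = atan2(p_y, p_x) ≈ 140.18°.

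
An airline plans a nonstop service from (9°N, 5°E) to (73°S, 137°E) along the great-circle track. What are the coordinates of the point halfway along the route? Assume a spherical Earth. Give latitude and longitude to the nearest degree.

≈ (44°S, 20°E)

From cos δ = sin φ₁ sin φ₂ + cos φ₁ cos φ₂ cos Δλ, the central angle is δ ≈ 1.921 rad (110.0°).
Interpolate at f = 1/2 with slerp weights a = sin((1−f)δ)/sin δ ≈ 0.872, b = sin(fδ)/sin δ ≈ 0.872.
p = a·p₁ + b·p₂ ≈ (0.672, 0.249, -0.698); φ = arcsin(p_z) ≈ -44.24°, λ = atan2(p_y, p_x) ≈ 20.34°.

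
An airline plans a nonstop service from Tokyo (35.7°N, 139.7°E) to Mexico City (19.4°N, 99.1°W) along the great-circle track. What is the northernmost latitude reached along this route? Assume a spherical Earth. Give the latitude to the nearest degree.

The great circle lies in the plane with unit normal n̂ = (p₁ × p₂)/|p₁ × p₂|.
Here n̂_z ≈ +0.669; the vertex latitude is φ_max = arccos|n̂_z| ≈ 48.0°.

≈ 48°N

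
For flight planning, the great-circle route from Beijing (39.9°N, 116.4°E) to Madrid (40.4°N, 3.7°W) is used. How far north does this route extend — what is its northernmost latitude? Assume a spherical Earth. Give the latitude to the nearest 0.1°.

≈ 59.4°N

The great circle lies in the plane with unit normal n̂ = (p₁ × p₂)/|p₁ × p₂|.
Here n̂_z ≈ -0.509; the vertex latitude is φ_max = arccos|n̂_z| ≈ 59.4°.
Check via Clairaut: cos φ_max = |cos φ₁| · sin C = cos(39.9°)·sin(41.6°) ≈ 0.509, again giving ≈ 59.4°.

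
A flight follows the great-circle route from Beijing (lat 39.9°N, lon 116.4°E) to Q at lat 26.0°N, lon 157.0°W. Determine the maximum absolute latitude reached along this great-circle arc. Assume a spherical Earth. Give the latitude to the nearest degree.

≈ 43°N

The great circle lies in the plane with unit normal n̂ = (p₁ × p₂)/|p₁ × p₂|.
Here n̂_z ≈ +0.727; the vertex latitude is φ_max = arccos|n̂_z| ≈ 43.4°.
Check via Clairaut: cos φ_max = |cos φ₁| · sin C = cos(39.9°)·sin(71.4°) ≈ 0.727, again giving ≈ 43.4°.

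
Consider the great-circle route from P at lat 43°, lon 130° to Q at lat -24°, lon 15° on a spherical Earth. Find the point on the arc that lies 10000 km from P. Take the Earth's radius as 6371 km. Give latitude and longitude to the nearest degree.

≈ lat -2°, lon 42°

The haversine formula gives a central angle δ ≈ 2.165 rad (124.0°) between the endpoints. The total great-circle distance is δ·R ≈ 2.165 × 6371 ≈ 13792 km, so the target fraction is f = 10000/13792 ≈ 0.725.
Interpolate at f ≈ 0.725 with slerp weights a = sin((1−f)δ)/sin δ ≈ 0.677, b = sin(fδ)/sin δ ≈ 1.207.
p = a·p₁ + b·p₂ ≈ (0.747, 0.664, -0.029); φ = arcsin(p_z) ≈ -1.68°, λ = atan2(p_y, p_x) ≈ 41.66°.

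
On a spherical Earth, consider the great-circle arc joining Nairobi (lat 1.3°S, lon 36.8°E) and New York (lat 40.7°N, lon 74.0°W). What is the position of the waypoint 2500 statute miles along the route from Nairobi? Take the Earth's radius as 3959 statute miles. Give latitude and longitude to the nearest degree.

Convert each endpoint to a unit vector on the sphere (x = cos φ cos λ, y = cos φ sin λ, z = sin φ).
The central angle between the endpoints is δ = arccos(p₁·p₂) ≈ 1.859 rad (106.5°). The total great-circle distance is δ·R ≈ 1.859 × 3959 ≈ 7359 mi, so the target fraction is f = 2500/7359 ≈ 0.340.
Interpolate at f ≈ 0.340 with slerp weights a = sin((1−f)δ)/sin δ ≈ 0.982, b = sin(fδ)/sin δ ≈ 0.616.
p = a·p₁ + b·p₂ ≈ (0.915, 0.139, 0.379); φ = arcsin(p_z) ≈ 22.28°, λ = atan2(p_y, p_x) ≈ 8.66°.

≈ lat 22°N, lon 9°E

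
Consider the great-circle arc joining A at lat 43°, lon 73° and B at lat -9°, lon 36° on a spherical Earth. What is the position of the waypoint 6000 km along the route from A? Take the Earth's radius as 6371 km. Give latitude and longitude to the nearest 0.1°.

≈ lat -2.1°, lon 40.0°

From cos δ = sin φ₁ sin φ₂ + cos φ₁ cos φ₂ cos Δλ, the central angle is δ ≈ 1.081 rad (62.0°). The total great-circle distance is δ·R ≈ 1.081 × 6371 ≈ 6889 km, so the target fraction is f = 6000/6889 ≈ 0.871.
Interpolate at f ≈ 0.871 with slerp weights a = sin((1−f)δ)/sin δ ≈ 0.158, b = sin(fδ)/sin δ ≈ 0.916.
p = a·p₁ + b·p₂ ≈ (0.766, 0.642, -0.036); φ = arcsin(p_z) ≈ -2.06°, λ = atan2(p_y, p_x) ≈ 39.98°.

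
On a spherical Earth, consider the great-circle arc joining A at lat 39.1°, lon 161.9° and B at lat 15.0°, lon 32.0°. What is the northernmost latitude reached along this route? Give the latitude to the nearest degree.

≈ 53°

The great circle lies in the plane with unit normal n̂ = (p₁ × p₂)/|p₁ × p₂|.
Here n̂_z ≈ -0.606; the vertex latitude is φ_max = arccos|n̂_z| ≈ 52.7°.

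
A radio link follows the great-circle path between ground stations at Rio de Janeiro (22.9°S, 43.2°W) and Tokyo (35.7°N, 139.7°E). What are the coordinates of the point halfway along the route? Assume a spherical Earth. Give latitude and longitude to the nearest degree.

Convert each endpoint to a unit vector on the sphere (x = cos φ cos λ, y = cos φ sin λ, z = sin φ).
The central angle between the endpoints is δ = arccos(p₁·p₂) ≈ 2.914 rad (167.0°).
Interpolate at f = 1/2 with slerp weights a = sin((1−f)δ)/sin δ ≈ 4.402, b = sin(fδ)/sin δ ≈ 4.402.
p = a·p₁ + b·p₂ ≈ (0.230, -0.464, 0.856); φ = arcsin(p_z) ≈ 58.84°, λ = atan2(p_y, p_x) ≈ -63.66°.

≈ (59°N, 64°W)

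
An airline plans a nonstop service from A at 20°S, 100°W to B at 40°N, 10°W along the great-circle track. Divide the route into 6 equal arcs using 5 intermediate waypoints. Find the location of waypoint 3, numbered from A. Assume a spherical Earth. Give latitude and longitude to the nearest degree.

The haversine formula gives a central angle δ ≈ 1.792 rad (102.7°) between the endpoints.
Interpolate at f = 3/6 with slerp weights a = sin((1−f)δ)/sin δ ≈ 0.801, b = sin(fδ)/sin δ ≈ 0.801.
p = a·p₁ + b·p₂ ≈ (0.473, -0.847, 0.241); φ = arcsin(p_z) ≈ 13.93°, λ = atan2(p_y, p_x) ≈ -60.81°.

≈ 14°N, 61°W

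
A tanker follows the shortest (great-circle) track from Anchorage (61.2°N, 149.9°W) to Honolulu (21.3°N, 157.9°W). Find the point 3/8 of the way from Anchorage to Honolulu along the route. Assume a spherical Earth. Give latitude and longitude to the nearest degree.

≈ 46°N, 154°W

Convert each endpoint to a unit vector on the sphere (x = cos φ cos λ, y = cos φ sin λ, z = sin φ).
The central angle between the endpoints is δ = arccos(p₁·p₂) ≈ 0.703 rad (40.3°).
Interpolate at f = 3/8 with slerp weights a = sin((1−f)δ)/sin δ ≈ 0.658, b = sin(fδ)/sin δ ≈ 0.403.
p = a·p₁ + b·p₂ ≈ (-0.622, -0.300, 0.723); φ = arcsin(p_z) ≈ 46.30°, λ = atan2(p_y, p_x) ≈ -154.24°.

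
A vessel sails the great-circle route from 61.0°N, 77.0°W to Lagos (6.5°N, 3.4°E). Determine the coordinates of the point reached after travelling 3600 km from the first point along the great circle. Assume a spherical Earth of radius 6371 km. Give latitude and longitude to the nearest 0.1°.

Convert each endpoint to a unit vector on the sphere (x = cos φ cos λ, y = cos φ sin λ, z = sin φ).
The central angle between the endpoints is δ = arccos(p₁·p₂) ≈ 1.390 rad (79.7°). The total great-circle distance is δ·R ≈ 1.390 × 6371 ≈ 8859 km, so the target fraction is f = 3600/8859 ≈ 0.406.
Interpolate at f ≈ 0.406 with slerp weights a = sin((1−f)δ)/sin δ ≈ 0.747, b = sin(fδ)/sin δ ≈ 0.544.
p = a·p₁ + b·p₂ ≈ (0.621, -0.321, 0.715); φ = arcsin(p_z) ≈ 45.64°, λ = atan2(p_y, p_x) ≈ -27.31°.

≈ 45.6°N, 27.3°W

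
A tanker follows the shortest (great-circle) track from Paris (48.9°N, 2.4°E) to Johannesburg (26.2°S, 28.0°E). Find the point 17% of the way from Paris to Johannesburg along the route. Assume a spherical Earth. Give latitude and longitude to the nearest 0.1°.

From cos δ = sin φ₁ sin φ₂ + cos φ₁ cos φ₂ cos Δλ, the central angle is δ ≈ 1.370 rad (78.5°).
Interpolate at f = 0.17 with slerp weights a = sin((1−f)δ)/sin δ ≈ 0.926, b = sin(fδ)/sin δ ≈ 0.236.
p = a·p₁ + b·p₂ ≈ (0.795, 0.125, 0.594); φ = arcsin(p_z) ≈ 36.43°, λ = atan2(p_y, p_x) ≈ 8.92°.

≈ (36.4°N, 8.9°E)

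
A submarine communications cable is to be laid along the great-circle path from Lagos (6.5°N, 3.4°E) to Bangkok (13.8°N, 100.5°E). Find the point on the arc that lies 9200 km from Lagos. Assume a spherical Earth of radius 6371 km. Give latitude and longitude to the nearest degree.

≈ 15°N, 88°E

From cos δ = sin φ₁ sin φ₂ + cos φ₁ cos φ₂ cos Δλ, the central angle is δ ≈ 1.663 rad (95.3°). The total great-circle distance is δ·R ≈ 1.663 × 6371 ≈ 10596 km, so the target fraction is f = 9200/10596 ≈ 0.868.
Interpolate at f ≈ 0.868 with slerp weights a = sin((1−f)δ)/sin δ ≈ 0.218, b = sin(fδ)/sin δ ≈ 0.996.
p = a·p₁ + b·p₂ ≈ (0.040, 0.964, 0.262); φ = arcsin(p_z) ≈ 15.21°, λ = atan2(p_y, p_x) ≈ 87.61°.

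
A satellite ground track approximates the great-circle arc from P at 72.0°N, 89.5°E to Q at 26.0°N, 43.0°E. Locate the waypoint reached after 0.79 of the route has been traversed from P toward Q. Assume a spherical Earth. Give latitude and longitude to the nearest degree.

From cos δ = sin φ₁ sin φ₂ + cos φ₁ cos φ₂ cos Δλ, the central angle is δ ≈ 0.917 rad (52.5°).
Interpolate at f = 0.79 with slerp weights a = sin((1−f)δ)/sin δ ≈ 0.241, b = sin(fδ)/sin δ ≈ 0.835.
p = a·p₁ + b·p₂ ≈ (0.549, 0.586, 0.595); φ = arcsin(p_z) ≈ 36.53°, λ = atan2(p_y, p_x) ≈ 46.86°.

≈ 37°N, 47°E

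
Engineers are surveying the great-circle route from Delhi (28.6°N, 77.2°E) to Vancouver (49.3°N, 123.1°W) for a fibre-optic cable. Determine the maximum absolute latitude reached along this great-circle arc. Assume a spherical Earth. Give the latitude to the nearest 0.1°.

The great circle lies in the plane with unit normal n̂ = (p₁ × p₂)/|p₁ × p₂|.
Here n̂_z ≈ +0.202; the vertex latitude is φ_max = arccos|n̂_z| ≈ 78.4°.
Check via Clairaut: cos φ_max = |cos φ₁| · sin C = cos(28.6°)·sin(13.3°) ≈ 0.202, again giving ≈ 78.4°.

≈ 78.4°N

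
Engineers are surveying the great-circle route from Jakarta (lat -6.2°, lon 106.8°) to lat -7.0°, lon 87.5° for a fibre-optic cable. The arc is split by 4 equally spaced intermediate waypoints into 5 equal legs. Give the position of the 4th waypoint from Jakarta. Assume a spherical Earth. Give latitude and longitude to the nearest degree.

Write both endpoints as unit vectors p₁, p₂ with components (cos φ cos λ, cos φ sin λ, sin φ).
The central angle between the endpoints is δ = arccos(p₁·p₂) ≈ 0.335 rad (19.2°).
Interpolate at f = 4/5 with slerp weights a = sin((1−f)δ)/sin δ ≈ 0.204, b = sin(fδ)/sin δ ≈ 0.805.
p = a·p₁ + b·p₂ ≈ (-0.024, 0.992, -0.120); φ = arcsin(p_z) ≈ -6.90°, λ = atan2(p_y, p_x) ≈ 91.36°.

≈ lat -7°, lon 91°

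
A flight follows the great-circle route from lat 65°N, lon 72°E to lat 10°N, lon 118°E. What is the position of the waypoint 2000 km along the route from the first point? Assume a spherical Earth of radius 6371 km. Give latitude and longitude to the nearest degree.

≈ lat 51°N, lon 95°E

Convert each endpoint to a unit vector on the sphere (x = cos φ cos λ, y = cos φ sin λ, z = sin φ).
The central angle between the endpoints is δ = arccos(p₁·p₂) ≈ 1.108 rad (63.5°). The total great-circle distance is δ·R ≈ 1.108 × 6371 ≈ 7059 km, so the target fraction is f = 2000/7059 ≈ 0.283.
Interpolate at f ≈ 0.283 with slerp weights a = sin((1−f)δ)/sin δ ≈ 0.797, b = sin(fδ)/sin δ ≈ 0.345.
p = a·p₁ + b·p₂ ≈ (-0.055, 0.620, 0.782); φ = arcsin(p_z) ≈ 51.47°, λ = atan2(p_y, p_x) ≈ 95.11°.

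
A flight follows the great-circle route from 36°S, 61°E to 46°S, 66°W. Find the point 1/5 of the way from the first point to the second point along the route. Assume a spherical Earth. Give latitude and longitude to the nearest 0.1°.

Convert each endpoint to a unit vector on the sphere (x = cos φ cos λ, y = cos φ sin λ, z = sin φ).
The central angle between the endpoints is δ = arccos(p₁·p₂) ≈ 1.486 rad (85.1°).
Interpolate at f = 1/5 with slerp weights a = sin((1−f)δ)/sin δ ≈ 0.931, b = sin(fδ)/sin δ ≈ 0.294.
p = a·p₁ + b·p₂ ≈ (0.448, 0.472, -0.759); φ = arcsin(p_z) ≈ -49.36°, λ = atan2(p_y, p_x) ≈ 46.50°.

≈ 49.4°S, 46.5°E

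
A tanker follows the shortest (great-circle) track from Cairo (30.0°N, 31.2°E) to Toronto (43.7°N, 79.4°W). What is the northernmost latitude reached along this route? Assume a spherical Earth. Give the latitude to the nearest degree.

≈ 54°N

The great circle lies in the plane with unit normal n̂ = (p₁ × p₂)/|p₁ × p₂|.
Here n̂_z ≈ -0.591; the vertex latitude is φ_max = arccos|n̂_z| ≈ 53.8°.
Check via Clairaut: cos φ_max = |cos φ₁| · sin C = cos(30.0°)·sin(43.0°) ≈ 0.591, again giving ≈ 53.8°.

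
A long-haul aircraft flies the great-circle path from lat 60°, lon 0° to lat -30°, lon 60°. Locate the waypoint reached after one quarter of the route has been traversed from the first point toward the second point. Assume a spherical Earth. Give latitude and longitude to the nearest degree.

≈ lat 40°, lon 26°

From cos δ = sin φ₁ sin φ₂ + cos φ₁ cos φ₂ cos Δλ, the central angle is δ ≈ 1.789 rad (102.5°).
Interpolate at f = 1/4 with slerp weights a = sin((1−f)δ)/sin δ ≈ 0.998, b = sin(fδ)/sin δ ≈ 0.443.
p = a·p₁ + b·p₂ ≈ (0.691, 0.332, 0.642); φ = arcsin(p_z) ≈ 39.97°, λ = atan2(p_y, p_x) ≈ 25.69°.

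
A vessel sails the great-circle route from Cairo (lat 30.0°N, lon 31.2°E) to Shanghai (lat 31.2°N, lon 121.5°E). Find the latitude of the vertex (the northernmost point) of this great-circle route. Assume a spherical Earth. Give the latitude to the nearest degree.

≈ 40°N

The great circle lies in the plane with unit normal n̂ = (p₁ × p₂)/|p₁ × p₂|.
Here n̂_z ≈ +0.766; the vertex latitude is φ_max = arccos|n̂_z| ≈ 40.0°.
Check via Clairaut: cos φ_max = |cos φ₁| · sin C = cos(30.0°)·sin(62.2°) ≈ 0.766, again giving ≈ 40.0°.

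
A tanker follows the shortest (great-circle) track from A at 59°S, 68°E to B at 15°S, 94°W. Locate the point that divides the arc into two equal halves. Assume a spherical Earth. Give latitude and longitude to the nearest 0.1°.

The haversine formula gives a central angle δ ≈ 1.825 rad (104.6°) between the endpoints.
Interpolate at f = 1/2 with slerp weights a = sin((1−f)δ)/sin δ ≈ 0.817, b = sin(fδ)/sin δ ≈ 0.817.
p = a·p₁ + b·p₂ ≈ (0.103, -0.397, -0.912); φ = arcsin(p_z) ≈ -65.78°, λ = atan2(p_y, p_x) ≈ -75.52°.

≈ 65.8°S, 75.5°W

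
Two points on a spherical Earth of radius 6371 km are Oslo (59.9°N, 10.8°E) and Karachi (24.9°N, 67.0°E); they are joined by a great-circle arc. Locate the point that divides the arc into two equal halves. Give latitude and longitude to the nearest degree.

≈ 46°N, 48°E

From cos δ = sin φ₁ sin φ₂ + cos φ₁ cos φ₂ cos Δλ, the central angle is δ ≈ 0.905 rad (51.9°).
Interpolate at f = 1/2 with slerp weights a = sin((1−f)δ)/sin δ ≈ 0.556, b = sin(fδ)/sin δ ≈ 0.556.
p = a·p₁ + b·p₂ ≈ (0.471, 0.516, 0.715); φ = arcsin(p_z) ≈ 45.65°, λ = atan2(p_y, p_x) ≈ 47.64°.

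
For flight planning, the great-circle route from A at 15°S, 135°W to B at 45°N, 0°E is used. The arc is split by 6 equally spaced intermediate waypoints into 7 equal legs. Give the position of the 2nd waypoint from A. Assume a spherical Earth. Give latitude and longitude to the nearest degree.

From cos δ = sin φ₁ sin φ₂ + cos φ₁ cos φ₂ cos Δλ, the central angle is δ ≈ 2.300 rad (131.8°).
Interpolate at f = 2/7 with slerp weights a = sin((1−f)δ)/sin δ ≈ 1.337, b = sin(fδ)/sin δ ≈ 0.819.
p = a·p₁ + b·p₂ ≈ (-0.334, -0.913, 0.233); φ = arcsin(p_z) ≈ 13.47°, λ = atan2(p_y, p_x) ≈ -110.11°.

≈ 13°N, 110°W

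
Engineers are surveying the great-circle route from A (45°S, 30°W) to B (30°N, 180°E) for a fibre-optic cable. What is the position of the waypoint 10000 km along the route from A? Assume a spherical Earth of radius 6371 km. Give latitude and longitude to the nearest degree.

≈ (16°S, 136°W)

The haversine formula gives a central angle δ ≈ 2.655 rad (152.1°) between the endpoints. The total great-circle distance is δ·R ≈ 2.655 × 6371 ≈ 16914 km, so the target fraction is f = 10000/16914 ≈ 0.591.
Interpolate at f ≈ 0.591 with slerp weights a = sin((1−f)δ)/sin δ ≈ 1.891, b = sin(fδ)/sin δ ≈ 2.138.
p = a·p₁ + b·p₂ ≈ (-0.694, -0.669, -0.268); φ = arcsin(p_z) ≈ -15.55°, λ = atan2(p_y, p_x) ≈ -136.05°.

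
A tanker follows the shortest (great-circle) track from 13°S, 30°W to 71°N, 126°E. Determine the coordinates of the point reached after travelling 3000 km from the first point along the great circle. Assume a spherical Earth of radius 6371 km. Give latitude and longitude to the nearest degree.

≈ 14°N, 26°W

The haversine formula gives a central angle δ ≈ 2.097 rad (120.2°) between the endpoints. The total great-circle distance is δ·R ≈ 2.097 × 6371 ≈ 13362 km, so the target fraction is f = 3000/13362 ≈ 0.225.
Interpolate at f ≈ 0.225 with slerp weights a = sin((1−f)δ)/sin δ ≈ 1.155, b = sin(fδ)/sin δ ≈ 0.525.
p = a·p₁ + b·p₂ ≈ (0.874, -0.424, 0.236); φ = arcsin(p_z) ≈ 13.67°, λ = atan2(p_y, p_x) ≈ -25.90°.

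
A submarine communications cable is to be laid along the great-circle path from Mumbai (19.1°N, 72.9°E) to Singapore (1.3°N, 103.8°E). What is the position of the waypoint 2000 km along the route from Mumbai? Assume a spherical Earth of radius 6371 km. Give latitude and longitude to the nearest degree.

≈ (10°N, 89°E)

Convert each endpoint to a unit vector on the sphere (x = cos φ cos λ, y = cos φ sin λ, z = sin φ).
The central angle between the endpoints is δ = arccos(p₁·p₂) ≈ 0.613 rad (35.1°). The total great-circle distance is δ·R ≈ 0.613 × 6371 ≈ 3904 km, so the target fraction is f = 2000/3904 ≈ 0.512.
Interpolate at f ≈ 0.512 with slerp weights a = sin((1−f)δ)/sin δ ≈ 0.512, b = sin(fδ)/sin δ ≈ 0.537.
p = a·p₁ + b·p₂ ≈ (0.014, 0.984, 0.180); φ = arcsin(p_z) ≈ 10.35°, λ = atan2(p_y, p_x) ≈ 89.17°.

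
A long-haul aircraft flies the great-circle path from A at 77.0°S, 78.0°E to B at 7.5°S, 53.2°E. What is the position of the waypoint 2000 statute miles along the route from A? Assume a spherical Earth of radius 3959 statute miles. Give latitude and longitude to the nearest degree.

From cos δ = sin φ₁ sin φ₂ + cos φ₁ cos φ₂ cos Δλ, the central angle is δ ≈ 1.235 rad (70.8°). The total great-circle distance is δ·R ≈ 1.235 × 3959 ≈ 4889 mi, so the target fraction is f = 2000/4889 ≈ 0.409.
Interpolate at f ≈ 0.409 with slerp weights a = sin((1−f)δ)/sin δ ≈ 0.706, b = sin(fδ)/sin δ ≈ 0.513.
p = a·p₁ + b·p₂ ≈ (0.337, 0.562, -0.755); φ = arcsin(p_z) ≈ -49.02°, λ = atan2(p_y, p_x) ≈ 59.03°.

≈ 49°S, 59°E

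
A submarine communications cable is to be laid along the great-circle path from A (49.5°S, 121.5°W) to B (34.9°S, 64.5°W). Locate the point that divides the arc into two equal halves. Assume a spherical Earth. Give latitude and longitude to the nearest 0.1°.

≈ (45.8°S, 89.4°W)

From cos δ = sin φ₁ sin φ₂ + cos φ₁ cos φ₂ cos Δλ, the central angle is δ ≈ 0.760 rad (43.5°).
Interpolate at f = 1/2 with slerp weights a = sin((1−f)δ)/sin δ ≈ 0.538, b = sin(fδ)/sin δ ≈ 0.538.
p = a·p₁ + b·p₂ ≈ (0.007, -0.697, -0.717); φ = arcsin(p_z) ≈ -45.84°, λ = atan2(p_y, p_x) ≈ -89.39°.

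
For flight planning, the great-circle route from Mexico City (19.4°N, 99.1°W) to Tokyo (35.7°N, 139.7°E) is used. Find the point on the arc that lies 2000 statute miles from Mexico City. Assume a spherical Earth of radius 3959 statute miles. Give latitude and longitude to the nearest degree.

≈ 38°N, 125°W

Write both endpoints as unit vectors p₁, p₂ with components (cos φ cos λ, cos φ sin λ, sin φ).
The central angle between the endpoints is δ = arccos(p₁·p₂) ≈ 1.775 rad (101.7°). The total great-circle distance is δ·R ≈ 1.775 × 3959 ≈ 7028 mi, so the target fraction is f = 2000/7028 ≈ 0.285.
Interpolate at f ≈ 0.285 with slerp weights a = sin((1−f)δ)/sin δ ≈ 0.975, b = sin(fδ)/sin δ ≈ 0.494.
p = a·p₁ + b·p₂ ≈ (-0.452, -0.649, 0.612); φ = arcsin(p_z) ≈ 37.76°, λ = atan2(p_y, p_x) ≈ -124.84°.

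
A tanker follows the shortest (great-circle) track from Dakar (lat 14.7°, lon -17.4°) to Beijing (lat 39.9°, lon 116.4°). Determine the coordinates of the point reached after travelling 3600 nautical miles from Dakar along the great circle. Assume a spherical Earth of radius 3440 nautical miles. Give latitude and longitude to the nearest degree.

Write both endpoints as unit vectors p₁, p₂ with components (cos φ cos λ, cos φ sin λ, sin φ).
The central angle between the endpoints is δ = arccos(p₁·p₂) ≈ 1.929 rad (110.5°). The total great-circle distance is δ·R ≈ 1.929 × 3440 ≈ 6637 nmi, so the target fraction is f = 3600/6637 ≈ 0.542.
Interpolate at f ≈ 0.542 with slerp weights a = sin((1−f)δ)/sin δ ≈ 0.825, b = sin(fδ)/sin δ ≈ 0.924.
p = a·p₁ + b·p₂ ≈ (0.446, 0.397, 0.802); φ = arcsin(p_z) ≈ 53.35°, λ = atan2(p_y, p_x) ≈ 41.64°.

≈ lat 53°, lon 42°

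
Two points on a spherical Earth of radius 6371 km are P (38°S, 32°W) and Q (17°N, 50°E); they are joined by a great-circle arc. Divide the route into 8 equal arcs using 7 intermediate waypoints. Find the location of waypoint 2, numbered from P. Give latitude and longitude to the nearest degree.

≈ (28°S, 7°W)

Convert each endpoint to a unit vector on the sphere (x = cos φ cos λ, y = cos φ sin λ, z = sin φ).
The central angle between the endpoints is δ = arccos(p₁·p₂) ≈ 1.646 rad (94.3°).
Interpolate at f = 2/8 with slerp weights a = sin((1−f)δ)/sin δ ≈ 0.947, b = sin(fδ)/sin δ ≈ 0.401.
p = a·p₁ + b·p₂ ≈ (0.879, -0.101, -0.466); φ = arcsin(p_z) ≈ -27.75°, λ = atan2(p_y, p_x) ≈ -6.58°.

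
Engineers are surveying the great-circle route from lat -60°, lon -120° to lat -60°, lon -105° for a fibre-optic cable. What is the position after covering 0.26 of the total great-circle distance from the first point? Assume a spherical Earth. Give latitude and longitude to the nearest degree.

The haversine formula gives a central angle δ ≈ 0.131 rad (7.5°) between the endpoints.
Interpolate at f = 0.26 with slerp weights a = sin((1−f)δ)/sin δ ≈ 0.741, b = sin(fδ)/sin δ ≈ 0.261.
p = a·p₁ + b·p₂ ≈ (-0.219, -0.447, -0.867); φ = arcsin(p_z) ≈ -60.16°, λ = atan2(p_y, p_x) ≈ -116.11°.

≈ lat -60°, lon -116°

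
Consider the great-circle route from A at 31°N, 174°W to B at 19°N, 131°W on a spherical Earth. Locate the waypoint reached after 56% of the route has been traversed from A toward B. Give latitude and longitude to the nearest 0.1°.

From cos δ = sin φ₁ sin φ₂ + cos φ₁ cos φ₂ cos Δλ, the central angle is δ ≈ 0.707 rad (40.5°).
Interpolate at f = 0.56 with slerp weights a = sin((1−f)δ)/sin δ ≈ 0.471, b = sin(fδ)/sin δ ≈ 0.594.
p = a·p₁ + b·p₂ ≈ (-0.770, -0.466, 0.436); φ = arcsin(p_z) ≈ 25.85°, λ = atan2(p_y, p_x) ≈ -148.82°.

≈ 25.8°N, 148.8°W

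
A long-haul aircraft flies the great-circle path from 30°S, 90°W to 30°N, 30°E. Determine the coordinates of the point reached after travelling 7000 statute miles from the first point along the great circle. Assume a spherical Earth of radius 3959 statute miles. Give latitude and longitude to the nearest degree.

From cos δ = sin φ₁ sin φ₂ + cos φ₁ cos φ₂ cos Δλ, the central angle is δ ≈ 2.246 rad (128.7°). The total great-circle distance is δ·R ≈ 2.246 × 3959 ≈ 8892 mi, so the target fraction is f = 7000/8892 ≈ 0.787.
Interpolate at f ≈ 0.787 with slerp weights a = sin((1−f)δ)/sin δ ≈ 0.589, b = sin(fδ)/sin δ ≈ 1.256.
p = a·p₁ + b·p₂ ≈ (0.942, 0.034, 0.334); φ = arcsin(p_z) ≈ 19.48°, λ = atan2(p_y, p_x) ≈ 2.05°.

≈ 19°N, 2°E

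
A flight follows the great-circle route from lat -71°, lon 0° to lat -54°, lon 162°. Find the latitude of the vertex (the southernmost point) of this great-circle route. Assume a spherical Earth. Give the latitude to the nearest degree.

The great circle lies in the plane with unit normal n̂ = (p₁ × p₂)/|p₁ × p₂|.
Here n̂_z ≈ +0.073; the vertex latitude is φ_max = arccos|n̂_z| ≈ 85.8°.

≈ -86°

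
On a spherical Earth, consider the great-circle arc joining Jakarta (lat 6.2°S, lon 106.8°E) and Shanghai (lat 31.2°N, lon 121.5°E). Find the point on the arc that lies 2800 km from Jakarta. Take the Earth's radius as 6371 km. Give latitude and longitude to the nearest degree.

Convert each endpoint to a unit vector on the sphere (x = cos φ cos λ, y = cos φ sin λ, z = sin φ).
The central angle between the endpoints is δ = arccos(p₁·p₂) ≈ 0.697 rad (40.0°). The total great-circle distance is δ·R ≈ 0.697 × 6371 ≈ 4442 km, so the target fraction is f = 2800/4442 ≈ 0.630.
Interpolate at f ≈ 0.630 with slerp weights a = sin((1−f)δ)/sin δ ≈ 0.397, b = sin(fδ)/sin δ ≈ 0.663.
p = a·p₁ + b·p₂ ≈ (-0.410, 0.861, 0.300); φ = arcsin(p_z) ≈ 17.48°, λ = atan2(p_y, p_x) ≈ 115.47°.

≈ lat 17°N, lon 115°E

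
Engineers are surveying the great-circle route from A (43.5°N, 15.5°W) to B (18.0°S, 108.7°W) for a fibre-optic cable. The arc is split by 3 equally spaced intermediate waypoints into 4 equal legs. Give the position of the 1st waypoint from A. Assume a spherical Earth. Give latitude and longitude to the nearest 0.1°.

≈ (33.8°N, 46.8°W)

The haversine formula gives a central angle δ ≈ 1.825 rad (104.5°) between the endpoints.
Interpolate at f = 1/4 with slerp weights a = sin((1−f)δ)/sin δ ≈ 1.012, b = sin(fδ)/sin δ ≈ 0.455.
p = a·p₁ + b·p₂ ≈ (0.569, -0.606, 0.556); φ = arcsin(p_z) ≈ 33.78°, λ = atan2(p_y, p_x) ≈ -46.83°.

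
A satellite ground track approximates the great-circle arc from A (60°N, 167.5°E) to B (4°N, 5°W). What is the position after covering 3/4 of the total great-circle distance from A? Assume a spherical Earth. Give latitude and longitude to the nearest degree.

Write both endpoints as unit vectors p₁, p₂ with components (cos φ cos λ, cos φ sin λ, sin φ).
The central angle between the endpoints is δ = arccos(p₁·p₂) ≈ 2.020 rad (115.7°).
Interpolate at f = 3/4 with slerp weights a = sin((1−f)δ)/sin δ ≈ 0.537, b = sin(fδ)/sin δ ≈ 1.108.
p = a·p₁ + b·p₂ ≈ (0.839, -0.038, 0.542); φ = arcsin(p_z) ≈ 32.85°, λ = atan2(p_y, p_x) ≈ -2.61°.

≈ (33°N, 3°W)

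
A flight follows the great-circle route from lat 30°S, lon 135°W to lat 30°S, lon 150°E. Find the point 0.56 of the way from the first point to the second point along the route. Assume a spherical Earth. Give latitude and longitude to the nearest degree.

Write both endpoints as unit vectors p₁, p₂ with components (cos φ cos λ, cos φ sin λ, sin φ).
The central angle between the endpoints is δ = arccos(p₁·p₂) ≈ 1.111 rad (63.6°).
Interpolate at f = 0.56 with slerp weights a = sin((1−f)δ)/sin δ ≈ 0.524, b = sin(fδ)/sin δ ≈ 0.650.
p = a·p₁ + b·p₂ ≈ (-0.809, -0.039, -0.587); φ = arcsin(p_z) ≈ -35.95°, λ = atan2(p_y, p_x) ≈ -177.22°.

≈ lat 36°S, lon 177°W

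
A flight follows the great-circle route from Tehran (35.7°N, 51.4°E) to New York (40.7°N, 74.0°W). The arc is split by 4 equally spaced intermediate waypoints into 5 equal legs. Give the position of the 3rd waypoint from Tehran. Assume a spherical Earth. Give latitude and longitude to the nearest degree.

Convert each endpoint to a unit vector on the sphere (x = cos φ cos λ, y = cos φ sin λ, z = sin φ).
The central angle between the endpoints is δ = arccos(p₁·p₂) ≈ 1.547 rad (88.6°).
Interpolate at f = 3/5 with slerp weights a = sin((1−f)δ)/sin δ ≈ 0.580, b = sin(fδ)/sin δ ≈ 0.801.
p = a·p₁ + b·p₂ ≈ (0.461, -0.215, 0.861); φ = arcsin(p_z) ≈ 59.40°, λ = atan2(p_y, p_x) ≈ -25.02°.

≈ 59°N, 25°W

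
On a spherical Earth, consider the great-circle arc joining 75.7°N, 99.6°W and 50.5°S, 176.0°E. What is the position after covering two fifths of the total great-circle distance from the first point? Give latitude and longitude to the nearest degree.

≈ 29°N, 160°W

Convert each endpoint to a unit vector on the sphere (x = cos φ cos λ, y = cos φ sin λ, z = sin φ).
The central angle between the endpoints is δ = arccos(p₁·p₂) ≈ 2.393 rad (137.1°).
Interpolate at f = 2/5 with slerp weights a = sin((1−f)δ)/sin δ ≈ 1.455, b = sin(fδ)/sin δ ≈ 1.201.
p = a·p₁ + b·p₂ ≈ (-0.822, -0.301, 0.484); φ = arcsin(p_z) ≈ 28.93°, λ = atan2(p_y, p_x) ≈ -159.87°.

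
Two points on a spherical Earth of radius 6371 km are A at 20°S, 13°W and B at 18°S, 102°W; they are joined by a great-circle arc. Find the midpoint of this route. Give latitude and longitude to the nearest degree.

≈ 26°S, 58°W

The haversine formula gives a central angle δ ≈ 1.449 rad (83.0°) between the endpoints.
Interpolate at f = 1/2 with slerp weights a = sin((1−f)δ)/sin δ ≈ 0.668, b = sin(fδ)/sin δ ≈ 0.668.
p = a·p₁ + b·p₂ ≈ (0.479, -0.762, -0.435); φ = arcsin(p_z) ≈ -25.77°, λ = atan2(p_y, p_x) ≈ -57.84°.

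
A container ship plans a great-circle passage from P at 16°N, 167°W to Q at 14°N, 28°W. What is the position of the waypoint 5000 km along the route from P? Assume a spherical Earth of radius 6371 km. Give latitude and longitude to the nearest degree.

≈ 35°N, 121°W

Write both endpoints as unit vectors p₁, p₂ with components (cos φ cos λ, cos φ sin λ, sin φ).
The central angle between the endpoints is δ = arccos(p₁·p₂) ≈ 2.262 rad (129.6°). The total great-circle distance is δ·R ≈ 2.262 × 6371 ≈ 14409 km, so the target fraction is f = 5000/14409 ≈ 0.347.
Interpolate at f ≈ 0.347 with slerp weights a = sin((1−f)δ)/sin δ ≈ 1.292, b = sin(fδ)/sin δ ≈ 0.917.
p = a·p₁ + b·p₂ ≈ (-0.424, -0.697, 0.578); φ = arcsin(p_z) ≈ 35.30°, λ = atan2(p_y, p_x) ≈ -121.33°.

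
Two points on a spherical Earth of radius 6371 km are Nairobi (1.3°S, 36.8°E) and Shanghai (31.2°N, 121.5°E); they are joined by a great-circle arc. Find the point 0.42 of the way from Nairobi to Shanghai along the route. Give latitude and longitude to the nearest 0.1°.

The haversine formula gives a central angle δ ≈ 1.504 rad (86.1°) between the endpoints.
Interpolate at f = 0.42 with slerp weights a = sin((1−f)δ)/sin δ ≈ 0.767, b = sin(fδ)/sin δ ≈ 0.592.
p = a·p₁ + b·p₂ ≈ (0.350, 0.891, 0.289); φ = arcsin(p_z) ≈ 16.80°, λ = atan2(p_y, p_x) ≈ 68.56°.

≈ 16.8°N, 68.6°E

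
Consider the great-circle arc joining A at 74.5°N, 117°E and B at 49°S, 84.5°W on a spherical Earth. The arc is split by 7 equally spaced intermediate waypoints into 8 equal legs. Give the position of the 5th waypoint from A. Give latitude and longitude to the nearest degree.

≈ 8°N, 95°W

Write both endpoints as unit vectors p₁, p₂ with components (cos φ cos λ, cos φ sin λ, sin φ).
The central angle between the endpoints is δ = arccos(p₁·p₂) ≈ 2.669 rad (152.9°).
Interpolate at f = 5/8 with slerp weights a = sin((1−f)δ)/sin δ ≈ 1.850, b = sin(fδ)/sin δ ≈ 2.186.
p = a·p₁ + b·p₂ ≈ (-0.087, -0.987, 0.132); φ = arcsin(p_z) ≈ 7.60°, λ = atan2(p_y, p_x) ≈ -95.03°.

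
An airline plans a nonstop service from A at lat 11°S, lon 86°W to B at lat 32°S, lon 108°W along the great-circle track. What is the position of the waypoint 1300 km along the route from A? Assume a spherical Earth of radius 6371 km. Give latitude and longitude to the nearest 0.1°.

≈ lat 19.7°S, lon 94.1°W

Write both endpoints as unit vectors p₁, p₂ with components (cos φ cos λ, cos φ sin λ, sin φ).
The central angle between the endpoints is δ = arccos(p₁·p₂) ≈ 0.510 rad (29.2°). The total great-circle distance is δ·R ≈ 0.510 × 6371 ≈ 3246 km, so the target fraction is f = 1300/3246 ≈ 0.400.
Interpolate at f ≈ 0.400 with slerp weights a = sin((1−f)δ)/sin δ ≈ 0.617, b = sin(fδ)/sin δ ≈ 0.415.
p = a·p₁ + b·p₂ ≈ (-0.067, -0.939, -0.338); φ = arcsin(p_z) ≈ -19.74°, λ = atan2(p_y, p_x) ≈ -94.06°.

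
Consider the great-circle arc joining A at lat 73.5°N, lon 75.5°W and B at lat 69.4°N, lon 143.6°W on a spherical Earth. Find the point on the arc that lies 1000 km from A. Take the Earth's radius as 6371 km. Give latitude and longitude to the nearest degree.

≈ lat 75°N, lon 108°W

Convert each endpoint to a unit vector on the sphere (x = cos φ cos λ, y = cos φ sin λ, z = sin φ).
The central angle between the endpoints is δ = arccos(p₁·p₂) ≈ 0.363 rad (20.8°). The total great-circle distance is δ·R ≈ 0.363 × 6371 ≈ 2314 km, so the target fraction is f = 1000/2314 ≈ 0.432.
Interpolate at f ≈ 0.432 with slerp weights a = sin((1−f)δ)/sin δ ≈ 0.576, b = sin(fδ)/sin δ ≈ 0.440.
p = a·p₁ + b·p₂ ≈ (-0.084, -0.250, 0.965); φ = arcsin(p_z) ≈ 74.69°, λ = atan2(p_y, p_x) ≈ -108.47°.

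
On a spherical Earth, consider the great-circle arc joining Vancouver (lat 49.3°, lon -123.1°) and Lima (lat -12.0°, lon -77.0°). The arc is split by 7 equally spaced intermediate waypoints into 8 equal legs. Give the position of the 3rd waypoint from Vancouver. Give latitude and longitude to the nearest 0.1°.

Write both endpoints as unit vectors p₁, p₂ with components (cos φ cos λ, cos φ sin λ, sin φ).
The central angle between the endpoints is δ = arccos(p₁·p₂) ≈ 1.282 rad (73.5°).
Interpolate at f = 3/8 with slerp weights a = sin((1−f)δ)/sin δ ≈ 0.749, b = sin(fδ)/sin δ ≈ 0.482.
p = a·p₁ + b·p₂ ≈ (-0.161, -0.869, 0.468); φ = arcsin(p_z) ≈ 27.89°, λ = atan2(p_y, p_x) ≈ -100.47°.

≈ lat 27.9°, lon -100.5°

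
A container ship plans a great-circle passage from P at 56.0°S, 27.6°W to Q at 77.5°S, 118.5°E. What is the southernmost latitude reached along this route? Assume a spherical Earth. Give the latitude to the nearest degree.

≈ 85°S

The great circle lies in the plane with unit normal n̂ = (p₁ × p₂)/|p₁ × p₂|.
Here n̂_z ≈ +0.096; the vertex latitude is φ_max = arccos|n̂_z| ≈ 84.5°.
Check via Clairaut: cos φ_max = |cos φ₁| · sin C = cos(56.0°)·sin(170.1°) ≈ 0.096, again giving ≈ 84.5°.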